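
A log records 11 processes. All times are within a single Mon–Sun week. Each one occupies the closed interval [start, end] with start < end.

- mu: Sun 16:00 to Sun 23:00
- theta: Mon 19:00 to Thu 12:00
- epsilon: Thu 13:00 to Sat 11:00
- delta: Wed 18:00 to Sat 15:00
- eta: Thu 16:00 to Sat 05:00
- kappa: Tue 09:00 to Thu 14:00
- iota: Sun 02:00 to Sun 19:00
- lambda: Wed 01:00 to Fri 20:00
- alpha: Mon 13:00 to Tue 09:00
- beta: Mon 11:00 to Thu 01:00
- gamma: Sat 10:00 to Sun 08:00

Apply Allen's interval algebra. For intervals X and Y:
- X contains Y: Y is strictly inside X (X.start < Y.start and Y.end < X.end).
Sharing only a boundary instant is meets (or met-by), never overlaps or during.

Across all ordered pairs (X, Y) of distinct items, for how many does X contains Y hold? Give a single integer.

Checking all 110 ordered pairs for relation 'contains'; matching pairs in alphabetical order:
(beta, alpha): beta contains alpha ✓
(delta, epsilon): delta contains epsilon ✓
(delta, eta): delta contains eta ✓
(epsilon, eta): epsilon contains eta ✓
Count: 4.

4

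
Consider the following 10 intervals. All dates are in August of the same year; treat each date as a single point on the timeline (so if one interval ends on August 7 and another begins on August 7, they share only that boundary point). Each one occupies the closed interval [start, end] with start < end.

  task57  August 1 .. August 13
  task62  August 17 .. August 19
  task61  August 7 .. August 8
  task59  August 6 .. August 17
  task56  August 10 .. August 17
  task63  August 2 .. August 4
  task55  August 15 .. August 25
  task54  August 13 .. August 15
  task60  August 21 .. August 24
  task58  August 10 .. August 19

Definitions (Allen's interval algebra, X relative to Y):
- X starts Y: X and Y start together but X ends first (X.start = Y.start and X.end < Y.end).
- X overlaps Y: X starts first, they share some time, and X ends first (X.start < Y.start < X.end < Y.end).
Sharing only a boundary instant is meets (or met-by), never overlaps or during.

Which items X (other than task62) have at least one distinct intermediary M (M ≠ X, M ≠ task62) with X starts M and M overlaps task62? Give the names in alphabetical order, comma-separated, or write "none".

none

Target task62 = [August 17, August 19].
Intermediaries M with M overlaps task62: none.
Union: none.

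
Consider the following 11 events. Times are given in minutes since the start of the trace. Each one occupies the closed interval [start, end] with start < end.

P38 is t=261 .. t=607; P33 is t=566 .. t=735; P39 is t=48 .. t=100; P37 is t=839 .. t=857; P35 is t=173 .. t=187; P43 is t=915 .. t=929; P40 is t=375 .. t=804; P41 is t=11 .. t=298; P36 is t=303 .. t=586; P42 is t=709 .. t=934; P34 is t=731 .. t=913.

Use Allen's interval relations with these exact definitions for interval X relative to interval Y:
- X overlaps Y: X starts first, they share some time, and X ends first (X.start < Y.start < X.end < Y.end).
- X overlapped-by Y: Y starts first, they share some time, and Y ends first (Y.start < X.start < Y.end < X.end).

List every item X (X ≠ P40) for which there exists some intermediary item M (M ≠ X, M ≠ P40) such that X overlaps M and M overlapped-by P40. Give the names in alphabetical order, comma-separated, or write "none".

P33

Target P40 = [t=375, t=804].
Intermediaries M with M overlapped-by P40: P34, P42.
Via P34 — items with X overlaps P34: P33.
Via P42 — items with X overlaps P42: P33.
Union: P33.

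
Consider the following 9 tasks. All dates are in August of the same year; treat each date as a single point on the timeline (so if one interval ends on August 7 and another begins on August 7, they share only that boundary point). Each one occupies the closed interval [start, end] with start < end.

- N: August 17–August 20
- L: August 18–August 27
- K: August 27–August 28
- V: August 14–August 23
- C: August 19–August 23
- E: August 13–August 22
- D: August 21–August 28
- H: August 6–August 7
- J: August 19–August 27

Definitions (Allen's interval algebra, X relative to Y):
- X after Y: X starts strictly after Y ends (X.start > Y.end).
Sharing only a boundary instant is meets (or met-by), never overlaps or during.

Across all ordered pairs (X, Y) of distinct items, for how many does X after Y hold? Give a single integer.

13

Checking all 72 ordered pairs for relation 'after'; matching pairs in alphabetical order:
(C, H): C after H ✓
(D, H): D after H ✓
(D, N): D after N ✓
(E, H): E after H ✓
(J, H): J after H ✓
(K, C): K after C ✓
(K, E): K after E ✓
(K, H): K after H ✓
(K, N): K after N ✓
(K, V): K after V ✓
(L, H): L after H ✓
(N, H): N after H ✓
(V, H): V after H ✓
Count: 13.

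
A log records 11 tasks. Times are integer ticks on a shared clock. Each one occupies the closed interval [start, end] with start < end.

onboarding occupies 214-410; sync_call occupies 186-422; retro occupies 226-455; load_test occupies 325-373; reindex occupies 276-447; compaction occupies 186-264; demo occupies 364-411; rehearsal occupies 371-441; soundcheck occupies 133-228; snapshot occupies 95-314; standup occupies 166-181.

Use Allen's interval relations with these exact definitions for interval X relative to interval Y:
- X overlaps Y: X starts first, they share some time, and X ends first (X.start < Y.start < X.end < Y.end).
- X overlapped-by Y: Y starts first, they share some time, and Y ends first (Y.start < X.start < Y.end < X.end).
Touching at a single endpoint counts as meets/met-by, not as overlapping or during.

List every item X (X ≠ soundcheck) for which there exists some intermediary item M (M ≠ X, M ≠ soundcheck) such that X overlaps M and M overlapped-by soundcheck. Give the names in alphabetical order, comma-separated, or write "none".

compaction, onboarding, snapshot, sync_call

Target soundcheck = [133, 228].
Intermediaries M with M overlapped-by soundcheck: compaction, onboarding, retro, sync_call.
Via compaction — items with X overlaps compaction: none.
Via onboarding — items with X overlaps onboarding: compaction, snapshot.
Via retro — items with X overlaps retro: compaction, onboarding, snapshot, sync_call.
Via sync_call — items with X overlaps sync_call: snapshot.
Union: compaction, onboarding, snapshot, sync_call.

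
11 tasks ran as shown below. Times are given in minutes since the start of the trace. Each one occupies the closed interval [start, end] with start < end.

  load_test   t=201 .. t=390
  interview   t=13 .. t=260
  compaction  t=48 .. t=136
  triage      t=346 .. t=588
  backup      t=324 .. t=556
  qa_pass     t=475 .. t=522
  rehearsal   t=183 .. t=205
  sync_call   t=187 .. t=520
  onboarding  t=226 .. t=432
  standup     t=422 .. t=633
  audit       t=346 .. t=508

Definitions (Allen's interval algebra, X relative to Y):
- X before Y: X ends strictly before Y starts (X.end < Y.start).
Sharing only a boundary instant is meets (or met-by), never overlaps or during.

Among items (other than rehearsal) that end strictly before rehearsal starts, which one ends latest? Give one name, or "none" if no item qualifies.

Target rehearsal = [t=183, t=205].
audit [t=346, t=508] → after → excluded.
backup [t=324, t=556] → after → excluded.
compaction [t=48, t=136] → before → candidate.
interview [t=13, t=260] → contains → excluded.
load_test [t=201, t=390] → overlapped-by → excluded.
onboarding [t=226, t=432] → after → excluded.
qa_pass [t=475, t=522] → after → excluded.
standup [t=422, t=633] → after → excluded.
sync_call [t=187, t=520] → overlapped-by → excluded.
triage [t=346, t=588] → after → excluded.
Among candidates, latest end is t=136 → compaction.

compaction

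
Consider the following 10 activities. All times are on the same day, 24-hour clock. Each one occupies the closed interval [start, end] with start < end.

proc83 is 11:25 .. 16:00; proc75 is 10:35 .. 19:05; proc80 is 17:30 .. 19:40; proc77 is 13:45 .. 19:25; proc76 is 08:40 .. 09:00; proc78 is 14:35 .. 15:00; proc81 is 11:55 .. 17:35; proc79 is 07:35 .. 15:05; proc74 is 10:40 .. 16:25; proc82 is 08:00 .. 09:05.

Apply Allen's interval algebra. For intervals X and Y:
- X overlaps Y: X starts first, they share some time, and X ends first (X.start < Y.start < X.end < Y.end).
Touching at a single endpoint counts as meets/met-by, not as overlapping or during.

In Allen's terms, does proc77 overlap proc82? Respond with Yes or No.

No

proc77 = [13:45, 19:25], proc82 = [08:00, 09:05].
Actual relation of proc77 to proc82: after.
Asked whether 'overlaps' holds → No.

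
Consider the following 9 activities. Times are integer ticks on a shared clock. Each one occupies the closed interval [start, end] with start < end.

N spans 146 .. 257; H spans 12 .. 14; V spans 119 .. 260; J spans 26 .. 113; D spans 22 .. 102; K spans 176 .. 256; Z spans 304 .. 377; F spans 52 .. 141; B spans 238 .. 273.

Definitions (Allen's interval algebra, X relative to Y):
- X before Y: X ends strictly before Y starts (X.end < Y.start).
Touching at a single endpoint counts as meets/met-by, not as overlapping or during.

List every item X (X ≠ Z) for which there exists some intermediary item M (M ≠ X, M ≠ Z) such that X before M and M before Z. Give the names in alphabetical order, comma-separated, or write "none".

Target Z = [304, 377].
Intermediaries M with M before Z: B, D, F, H, J, K, N, V.
Via B — items with X before B: D, F, H, J.
Via D — items with X before D: H.
Via F — items with X before F: H.
Via H — items with X before H: none.
Via J — items with X before J: H.
Via K — items with X before K: D, F, H, J.
Via N — items with X before N: D, F, H, J.
Via V — items with X before V: D, H, J.
Union: D, F, H, J.

D, F, H, J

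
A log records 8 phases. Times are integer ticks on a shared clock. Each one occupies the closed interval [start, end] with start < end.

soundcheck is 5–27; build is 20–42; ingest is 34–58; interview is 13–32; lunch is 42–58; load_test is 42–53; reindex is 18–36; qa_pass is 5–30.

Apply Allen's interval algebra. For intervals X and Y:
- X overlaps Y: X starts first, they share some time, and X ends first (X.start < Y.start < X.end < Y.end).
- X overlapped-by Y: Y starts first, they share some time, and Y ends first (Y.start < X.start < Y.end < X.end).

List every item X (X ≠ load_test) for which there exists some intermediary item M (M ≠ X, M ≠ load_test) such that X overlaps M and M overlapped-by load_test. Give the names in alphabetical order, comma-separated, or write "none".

none

Target load_test = [42, 53].
Intermediaries M with M overlapped-by load_test: none.
Union: none.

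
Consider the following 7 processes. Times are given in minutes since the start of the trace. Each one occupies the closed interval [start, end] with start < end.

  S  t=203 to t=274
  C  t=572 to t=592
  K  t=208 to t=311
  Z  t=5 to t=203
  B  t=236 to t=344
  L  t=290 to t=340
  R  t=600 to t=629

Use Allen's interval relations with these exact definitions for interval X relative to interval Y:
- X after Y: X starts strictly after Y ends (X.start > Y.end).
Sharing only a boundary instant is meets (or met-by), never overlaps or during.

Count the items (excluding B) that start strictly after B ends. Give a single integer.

Target B = [t=236, t=344].
C [t=572, t=592] → after → counts.
K [t=208, t=311] → overlaps → no.
L [t=290, t=340] → during → no.
R [t=600, t=629] → after → counts.
S [t=203, t=274] → overlaps → no.
Z [t=5, t=203] → before → no.
Total: 2.

2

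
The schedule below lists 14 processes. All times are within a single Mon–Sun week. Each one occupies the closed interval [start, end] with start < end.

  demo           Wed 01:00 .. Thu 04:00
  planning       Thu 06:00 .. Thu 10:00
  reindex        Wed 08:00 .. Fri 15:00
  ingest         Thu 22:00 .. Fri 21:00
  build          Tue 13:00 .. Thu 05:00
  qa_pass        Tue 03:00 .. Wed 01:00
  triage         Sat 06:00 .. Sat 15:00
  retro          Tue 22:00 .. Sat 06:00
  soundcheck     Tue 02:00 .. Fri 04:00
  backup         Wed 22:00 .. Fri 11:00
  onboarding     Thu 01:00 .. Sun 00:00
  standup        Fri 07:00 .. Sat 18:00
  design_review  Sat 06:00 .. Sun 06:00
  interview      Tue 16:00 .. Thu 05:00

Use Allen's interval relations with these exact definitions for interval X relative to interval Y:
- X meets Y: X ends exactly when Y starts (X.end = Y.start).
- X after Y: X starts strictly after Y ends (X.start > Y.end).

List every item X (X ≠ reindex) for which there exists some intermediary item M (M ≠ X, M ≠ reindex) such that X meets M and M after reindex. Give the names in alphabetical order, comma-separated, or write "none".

Target reindex = [Wed 08:00, Fri 15:00].
Intermediaries M with M after reindex: design_review, triage.
Via design_review — items with X meets design_review: retro.
Via triage — items with X meets triage: retro.
Union: retro.

retro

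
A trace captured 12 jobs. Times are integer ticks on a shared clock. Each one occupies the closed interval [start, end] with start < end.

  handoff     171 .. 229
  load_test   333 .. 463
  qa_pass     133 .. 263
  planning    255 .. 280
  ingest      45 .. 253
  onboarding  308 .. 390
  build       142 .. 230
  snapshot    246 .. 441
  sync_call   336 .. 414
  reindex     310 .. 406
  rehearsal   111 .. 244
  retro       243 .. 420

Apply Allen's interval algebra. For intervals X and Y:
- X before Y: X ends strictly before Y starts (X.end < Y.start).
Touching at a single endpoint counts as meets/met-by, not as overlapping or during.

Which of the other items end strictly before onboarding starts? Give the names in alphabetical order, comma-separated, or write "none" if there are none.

build, handoff, ingest, planning, qa_pass, rehearsal

Target onboarding = [308, 390].
build [142, 230] → before → yes.
handoff [171, 229] → before → yes.
ingest [45, 253] → before → yes.
load_test [333, 463] → overlapped-by → no.
planning [255, 280] → before → yes.
qa_pass [133, 263] → before → yes.
rehearsal [111, 244] → before → yes.
reindex [310, 406] → overlapped-by → no.
retro [243, 420] → contains → no.
snapshot [246, 441] → contains → no.
sync_call [336, 414] → overlapped-by → no.
Result: build, handoff, ingest, planning, qa_pass, rehearsal.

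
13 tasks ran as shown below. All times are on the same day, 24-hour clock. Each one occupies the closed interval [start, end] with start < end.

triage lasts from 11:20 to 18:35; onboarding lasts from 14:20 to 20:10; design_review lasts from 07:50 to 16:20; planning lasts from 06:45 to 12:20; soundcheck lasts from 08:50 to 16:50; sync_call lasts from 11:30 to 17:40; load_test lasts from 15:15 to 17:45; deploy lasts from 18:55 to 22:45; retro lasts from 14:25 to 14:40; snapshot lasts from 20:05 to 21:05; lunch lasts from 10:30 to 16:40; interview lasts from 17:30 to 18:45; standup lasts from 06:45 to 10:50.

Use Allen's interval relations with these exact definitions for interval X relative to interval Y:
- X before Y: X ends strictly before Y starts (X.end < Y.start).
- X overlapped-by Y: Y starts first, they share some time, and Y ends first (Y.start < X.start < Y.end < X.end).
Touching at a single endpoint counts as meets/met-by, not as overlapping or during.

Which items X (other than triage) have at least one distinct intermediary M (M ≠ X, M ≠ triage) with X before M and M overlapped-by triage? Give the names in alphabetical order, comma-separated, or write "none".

Target triage = [11:20, 18:35].
Intermediaries M with M overlapped-by triage: interview, onboarding.
Via interview — items with X before interview: design_review, lunch, planning, retro, soundcheck, standup.
Via onboarding — items with X before onboarding: planning, standup.
Union: design_review, lunch, planning, retro, soundcheck, standup.

design_review, lunch, planning, retro, soundcheck, standup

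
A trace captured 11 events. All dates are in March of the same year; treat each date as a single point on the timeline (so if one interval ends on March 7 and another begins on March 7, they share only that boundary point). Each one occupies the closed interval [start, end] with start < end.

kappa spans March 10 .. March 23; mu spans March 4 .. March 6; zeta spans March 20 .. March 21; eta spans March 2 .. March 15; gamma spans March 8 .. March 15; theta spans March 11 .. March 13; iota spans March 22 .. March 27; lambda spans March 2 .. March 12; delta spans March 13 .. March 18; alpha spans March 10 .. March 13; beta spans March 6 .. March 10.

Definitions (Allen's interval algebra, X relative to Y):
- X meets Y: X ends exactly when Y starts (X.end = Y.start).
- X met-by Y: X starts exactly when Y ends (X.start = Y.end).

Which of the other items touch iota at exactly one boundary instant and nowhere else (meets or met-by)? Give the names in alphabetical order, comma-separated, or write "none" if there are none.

Target iota = [March 22, March 27].
alpha [March 10, March 13] → before → no.
beta [March 6, March 10] → before → no.
delta [March 13, March 18] → before → no.
eta [March 2, March 15] → before → no.
gamma [March 8, March 15] → before → no.
kappa [March 10, March 23] → overlaps → no.
lambda [March 2, March 12] → before → no.
mu [March 4, March 6] → before → no.
theta [March 11, March 13] → before → no.
zeta [March 20, March 21] → before → no.
Result: none.

none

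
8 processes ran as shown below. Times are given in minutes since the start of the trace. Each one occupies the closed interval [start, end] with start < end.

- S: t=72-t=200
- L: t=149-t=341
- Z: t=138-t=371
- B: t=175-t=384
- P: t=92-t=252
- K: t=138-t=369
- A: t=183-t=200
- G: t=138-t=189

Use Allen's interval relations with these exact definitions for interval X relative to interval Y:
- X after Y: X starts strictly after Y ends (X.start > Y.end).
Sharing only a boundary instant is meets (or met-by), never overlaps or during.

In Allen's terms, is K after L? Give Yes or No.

No

K = [t=138, t=369], L = [t=149, t=341].
Actual relation of K to L: contains.
Asked whether 'after' holds → No.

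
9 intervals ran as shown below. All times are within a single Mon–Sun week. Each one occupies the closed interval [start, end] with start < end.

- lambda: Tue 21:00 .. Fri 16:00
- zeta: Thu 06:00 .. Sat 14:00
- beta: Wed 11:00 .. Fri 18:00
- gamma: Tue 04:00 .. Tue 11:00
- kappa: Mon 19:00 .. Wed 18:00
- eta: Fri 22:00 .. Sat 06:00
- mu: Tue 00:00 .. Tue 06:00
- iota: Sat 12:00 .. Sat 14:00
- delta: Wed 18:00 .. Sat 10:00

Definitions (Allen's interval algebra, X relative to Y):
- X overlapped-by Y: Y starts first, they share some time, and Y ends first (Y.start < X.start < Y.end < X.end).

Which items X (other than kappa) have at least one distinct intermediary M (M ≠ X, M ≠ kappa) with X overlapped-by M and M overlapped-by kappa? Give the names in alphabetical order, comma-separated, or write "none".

Target kappa = [Mon 19:00, Wed 18:00].
Intermediaries M with M overlapped-by kappa: beta, lambda.
Via beta — items with X overlapped-by beta: delta, zeta.
Via lambda — items with X overlapped-by lambda: beta, delta, zeta.
Union: beta, delta, zeta.

beta, delta, zeta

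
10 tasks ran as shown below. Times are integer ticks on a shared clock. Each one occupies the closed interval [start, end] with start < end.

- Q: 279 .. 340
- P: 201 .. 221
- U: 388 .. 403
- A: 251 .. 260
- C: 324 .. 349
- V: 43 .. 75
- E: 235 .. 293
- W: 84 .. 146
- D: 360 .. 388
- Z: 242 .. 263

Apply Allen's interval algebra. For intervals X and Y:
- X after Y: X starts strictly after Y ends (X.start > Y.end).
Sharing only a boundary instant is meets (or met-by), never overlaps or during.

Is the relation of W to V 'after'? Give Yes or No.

Yes

W = [84, 146], V = [43, 75].
Actual relation of W to V: after.
Asked whether 'after' holds → Yes.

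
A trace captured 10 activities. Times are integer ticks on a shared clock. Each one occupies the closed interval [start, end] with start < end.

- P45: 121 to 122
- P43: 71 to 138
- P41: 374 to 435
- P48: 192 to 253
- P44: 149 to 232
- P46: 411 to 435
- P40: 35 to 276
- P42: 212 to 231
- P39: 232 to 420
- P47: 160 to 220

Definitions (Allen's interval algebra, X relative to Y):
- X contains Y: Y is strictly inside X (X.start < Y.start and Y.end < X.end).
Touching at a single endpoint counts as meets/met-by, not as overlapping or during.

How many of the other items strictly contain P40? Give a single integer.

Target P40 = [35, 276].
P39 [232, 420] → overlapped-by → no.
P41 [374, 435] → after → no.
P42 [212, 231] → during → no.
P43 [71, 138] → during → no.
P44 [149, 232] → during → no.
P45 [121, 122] → during → no.
P46 [411, 435] → after → no.
P47 [160, 220] → during → no.
P48 [192, 253] → during → no.
Total: 0.

0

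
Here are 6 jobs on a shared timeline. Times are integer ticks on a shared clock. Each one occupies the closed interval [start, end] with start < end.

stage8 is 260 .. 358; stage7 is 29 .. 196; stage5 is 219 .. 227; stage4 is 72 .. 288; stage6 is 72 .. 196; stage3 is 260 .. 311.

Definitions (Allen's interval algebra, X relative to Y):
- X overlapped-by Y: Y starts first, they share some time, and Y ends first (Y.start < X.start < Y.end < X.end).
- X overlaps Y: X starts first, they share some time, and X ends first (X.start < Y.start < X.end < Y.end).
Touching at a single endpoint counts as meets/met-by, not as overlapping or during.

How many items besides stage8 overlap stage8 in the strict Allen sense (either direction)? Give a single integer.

1

Target stage8 = [260, 358].
stage3 [260, 311] → starts → no.
stage4 [72, 288] → overlaps → counts.
stage5 [219, 227] → before → no.
stage6 [72, 196] → before → no.
stage7 [29, 196] → before → no.
Total: 1.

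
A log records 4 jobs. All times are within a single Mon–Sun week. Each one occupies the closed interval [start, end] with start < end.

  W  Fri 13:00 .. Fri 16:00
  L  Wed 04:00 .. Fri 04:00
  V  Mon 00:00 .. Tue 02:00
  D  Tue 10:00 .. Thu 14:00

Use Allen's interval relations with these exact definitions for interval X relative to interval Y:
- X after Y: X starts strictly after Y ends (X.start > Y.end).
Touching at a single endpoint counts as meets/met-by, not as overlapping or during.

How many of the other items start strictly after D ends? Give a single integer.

Target D = [Tue 10:00, Thu 14:00].
L [Wed 04:00, Fri 04:00] → overlapped-by → no.
V [Mon 00:00, Tue 02:00] → before → no.
W [Fri 13:00, Fri 16:00] → after → counts.
Total: 1.

1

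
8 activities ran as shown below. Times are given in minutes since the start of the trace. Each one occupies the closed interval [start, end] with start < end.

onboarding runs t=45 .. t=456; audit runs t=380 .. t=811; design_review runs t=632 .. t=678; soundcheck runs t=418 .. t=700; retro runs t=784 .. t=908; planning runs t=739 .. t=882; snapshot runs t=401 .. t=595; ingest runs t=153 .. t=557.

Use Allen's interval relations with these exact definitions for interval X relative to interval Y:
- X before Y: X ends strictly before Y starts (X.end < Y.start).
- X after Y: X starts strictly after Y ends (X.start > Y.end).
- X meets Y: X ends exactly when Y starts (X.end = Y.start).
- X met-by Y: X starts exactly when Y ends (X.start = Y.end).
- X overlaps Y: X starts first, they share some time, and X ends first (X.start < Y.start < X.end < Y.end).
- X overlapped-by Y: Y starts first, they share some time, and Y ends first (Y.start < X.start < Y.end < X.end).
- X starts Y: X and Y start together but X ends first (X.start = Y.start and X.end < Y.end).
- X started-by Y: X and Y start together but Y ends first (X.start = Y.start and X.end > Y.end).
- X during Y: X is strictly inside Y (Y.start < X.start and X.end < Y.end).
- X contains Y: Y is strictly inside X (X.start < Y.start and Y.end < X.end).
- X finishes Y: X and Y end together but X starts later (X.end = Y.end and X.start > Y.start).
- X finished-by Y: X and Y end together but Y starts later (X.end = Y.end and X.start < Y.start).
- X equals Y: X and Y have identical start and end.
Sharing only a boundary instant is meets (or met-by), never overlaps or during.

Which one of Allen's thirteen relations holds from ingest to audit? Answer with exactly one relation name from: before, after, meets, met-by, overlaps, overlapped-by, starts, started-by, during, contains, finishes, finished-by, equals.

ingest = [t=153, t=557]; audit = [t=380, t=811].
Compare endpoints: ingest.start < audit.start, ingest.start < audit.end, ingest.end > audit.start, ingest.end < audit.end.
That pattern is 'overlaps'.

overlaps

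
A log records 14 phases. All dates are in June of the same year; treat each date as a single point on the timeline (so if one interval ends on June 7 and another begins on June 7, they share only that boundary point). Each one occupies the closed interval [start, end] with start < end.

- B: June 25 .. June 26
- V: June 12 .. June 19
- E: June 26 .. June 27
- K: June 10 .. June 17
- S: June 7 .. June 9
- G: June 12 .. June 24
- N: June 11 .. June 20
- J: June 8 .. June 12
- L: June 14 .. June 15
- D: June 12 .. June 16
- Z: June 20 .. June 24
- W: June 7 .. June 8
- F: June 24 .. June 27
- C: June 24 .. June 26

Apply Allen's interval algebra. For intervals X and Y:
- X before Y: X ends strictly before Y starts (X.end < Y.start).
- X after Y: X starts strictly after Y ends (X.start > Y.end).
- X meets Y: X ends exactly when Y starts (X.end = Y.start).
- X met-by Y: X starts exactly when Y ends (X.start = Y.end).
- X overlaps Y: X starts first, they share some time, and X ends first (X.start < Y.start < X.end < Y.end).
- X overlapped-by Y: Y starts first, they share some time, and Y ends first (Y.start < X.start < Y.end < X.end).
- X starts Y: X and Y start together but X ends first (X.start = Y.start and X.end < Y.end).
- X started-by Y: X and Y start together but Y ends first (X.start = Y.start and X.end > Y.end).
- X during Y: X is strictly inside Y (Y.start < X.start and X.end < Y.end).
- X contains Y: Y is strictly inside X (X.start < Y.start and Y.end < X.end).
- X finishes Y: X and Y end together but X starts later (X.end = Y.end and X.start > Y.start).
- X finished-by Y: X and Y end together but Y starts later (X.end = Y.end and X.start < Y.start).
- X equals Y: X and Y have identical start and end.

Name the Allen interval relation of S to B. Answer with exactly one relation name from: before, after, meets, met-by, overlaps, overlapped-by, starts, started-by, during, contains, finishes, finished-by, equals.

S = [June 7, June 9]; B = [June 25, June 26].
Compare endpoints: S.start < B.start, S.start < B.end, S.end < B.start, S.end < B.end.
That pattern is 'before'.

before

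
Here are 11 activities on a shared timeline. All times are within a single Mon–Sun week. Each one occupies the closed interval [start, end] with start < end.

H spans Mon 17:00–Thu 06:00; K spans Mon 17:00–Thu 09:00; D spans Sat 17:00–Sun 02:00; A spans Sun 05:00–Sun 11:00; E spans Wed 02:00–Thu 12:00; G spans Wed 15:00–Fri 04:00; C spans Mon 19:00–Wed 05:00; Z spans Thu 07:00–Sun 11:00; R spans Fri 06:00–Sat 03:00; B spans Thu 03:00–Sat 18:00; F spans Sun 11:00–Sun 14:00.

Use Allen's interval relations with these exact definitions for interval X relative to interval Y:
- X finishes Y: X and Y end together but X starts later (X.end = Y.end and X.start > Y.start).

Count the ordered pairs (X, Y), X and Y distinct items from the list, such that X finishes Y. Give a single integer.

Checking all 110 ordered pairs for relation 'finishes'; matching pairs in alphabetical order:
(A, Z): A finishes Z ✓
Count: 1.

1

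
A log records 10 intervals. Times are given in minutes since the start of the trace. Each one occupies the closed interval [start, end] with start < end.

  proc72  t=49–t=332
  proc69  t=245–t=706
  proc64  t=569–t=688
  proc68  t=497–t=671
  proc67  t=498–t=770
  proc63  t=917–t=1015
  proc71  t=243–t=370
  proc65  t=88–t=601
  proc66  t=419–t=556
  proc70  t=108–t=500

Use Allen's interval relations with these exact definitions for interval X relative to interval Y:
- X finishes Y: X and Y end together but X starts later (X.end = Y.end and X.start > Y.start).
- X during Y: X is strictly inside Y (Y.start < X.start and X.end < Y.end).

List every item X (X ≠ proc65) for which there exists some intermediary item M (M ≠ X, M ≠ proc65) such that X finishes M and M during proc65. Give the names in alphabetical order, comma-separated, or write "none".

Target proc65 = [t=88, t=601].
Intermediaries M with M during proc65: proc66, proc70, proc71.
Via proc66 — items with X finishes proc66: none.
Via proc70 — items with X finishes proc70: none.
Via proc71 — items with X finishes proc71: none.
Union: none.

none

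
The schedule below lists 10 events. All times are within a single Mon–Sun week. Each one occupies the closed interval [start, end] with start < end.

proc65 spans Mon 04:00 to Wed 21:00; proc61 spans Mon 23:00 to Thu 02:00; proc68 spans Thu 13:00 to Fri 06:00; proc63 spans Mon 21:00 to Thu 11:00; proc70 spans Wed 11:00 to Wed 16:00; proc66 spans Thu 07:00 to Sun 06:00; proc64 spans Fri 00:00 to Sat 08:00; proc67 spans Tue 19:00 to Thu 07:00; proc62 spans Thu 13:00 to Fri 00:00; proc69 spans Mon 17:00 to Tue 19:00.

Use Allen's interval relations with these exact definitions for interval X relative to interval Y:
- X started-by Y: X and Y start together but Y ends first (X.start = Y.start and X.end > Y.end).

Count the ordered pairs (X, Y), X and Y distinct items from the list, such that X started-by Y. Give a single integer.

1

Checking all 90 ordered pairs for relation 'started-by'; matching pairs in alphabetical order:
(proc68, proc62): proc68 started-by proc62 ✓
Count: 1.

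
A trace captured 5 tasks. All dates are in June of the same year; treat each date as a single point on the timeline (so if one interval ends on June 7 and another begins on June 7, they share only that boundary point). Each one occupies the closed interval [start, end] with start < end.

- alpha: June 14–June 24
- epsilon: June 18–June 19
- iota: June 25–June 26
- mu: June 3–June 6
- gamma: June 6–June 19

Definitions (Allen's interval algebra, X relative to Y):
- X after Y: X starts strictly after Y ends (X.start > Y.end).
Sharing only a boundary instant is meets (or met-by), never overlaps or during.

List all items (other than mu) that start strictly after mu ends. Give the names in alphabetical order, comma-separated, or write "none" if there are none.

Target mu = [June 3, June 6].
alpha [June 14, June 24] → after → yes.
epsilon [June 18, June 19] → after → yes.
gamma [June 6, June 19] → met-by → no.
iota [June 25, June 26] → after → yes.
Result: alpha, epsilon, iota.

alpha, epsilon, iota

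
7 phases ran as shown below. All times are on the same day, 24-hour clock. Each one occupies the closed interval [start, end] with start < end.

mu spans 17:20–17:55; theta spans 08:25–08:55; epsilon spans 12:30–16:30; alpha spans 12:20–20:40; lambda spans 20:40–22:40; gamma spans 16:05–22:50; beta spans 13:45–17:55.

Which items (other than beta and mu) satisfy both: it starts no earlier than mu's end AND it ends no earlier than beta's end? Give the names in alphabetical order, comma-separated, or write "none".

lambda

Conditions: its start is no earlier than mu's end (X.start >= 17:55) AND its end is no earlier than beta's end (X.end >= 17:55).
alpha: start 12:20 >= 17:55? ✗; end 20:40 >= 17:55? ✓ → no.
epsilon: start 12:30 >= 17:55? ✗; end 16:30 >= 17:55? ✗ → no.
gamma: start 16:05 >= 17:55? ✗; end 22:50 >= 17:55? ✓ → no.
lambda: start 20:40 >= 17:55? ✓; end 22:40 >= 17:55? ✓ → yes.
theta: start 08:25 >= 17:55? ✗; end 08:55 >= 17:55? ✗ → no.
Result: lambda.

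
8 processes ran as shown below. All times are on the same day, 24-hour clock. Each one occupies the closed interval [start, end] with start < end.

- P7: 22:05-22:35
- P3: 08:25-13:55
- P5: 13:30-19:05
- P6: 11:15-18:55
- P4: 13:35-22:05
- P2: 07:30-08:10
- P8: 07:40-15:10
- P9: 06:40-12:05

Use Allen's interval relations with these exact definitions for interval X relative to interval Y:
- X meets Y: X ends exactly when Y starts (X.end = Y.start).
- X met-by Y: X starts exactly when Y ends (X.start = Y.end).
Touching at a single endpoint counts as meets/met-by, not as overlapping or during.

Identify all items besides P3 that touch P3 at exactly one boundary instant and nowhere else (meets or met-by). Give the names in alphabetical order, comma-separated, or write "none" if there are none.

none

Target P3 = [08:25, 13:55].
P2 [07:30, 08:10] → before → no.
P4 [13:35, 22:05] → overlapped-by → no.
P5 [13:30, 19:05] → overlapped-by → no.
P6 [11:15, 18:55] → overlapped-by → no.
P7 [22:05, 22:35] → after → no.
P8 [07:40, 15:10] → contains → no.
P9 [06:40, 12:05] → overlaps → no.
Result: none.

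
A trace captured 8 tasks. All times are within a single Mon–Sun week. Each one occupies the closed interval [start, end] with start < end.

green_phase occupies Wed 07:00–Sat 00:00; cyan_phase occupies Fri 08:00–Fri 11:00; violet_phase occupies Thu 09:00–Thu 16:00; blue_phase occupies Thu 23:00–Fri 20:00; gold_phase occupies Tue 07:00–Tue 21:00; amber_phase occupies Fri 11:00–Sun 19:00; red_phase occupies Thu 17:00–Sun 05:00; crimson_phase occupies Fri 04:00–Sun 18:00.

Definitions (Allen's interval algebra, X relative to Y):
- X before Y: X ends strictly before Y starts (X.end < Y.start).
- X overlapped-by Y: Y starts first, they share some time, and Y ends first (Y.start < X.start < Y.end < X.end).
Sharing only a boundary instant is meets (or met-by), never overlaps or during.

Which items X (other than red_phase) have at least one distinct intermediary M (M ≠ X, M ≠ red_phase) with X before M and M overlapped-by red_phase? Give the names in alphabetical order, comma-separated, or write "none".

gold_phase, violet_phase

Target red_phase = [Thu 17:00, Sun 05:00].
Intermediaries M with M overlapped-by red_phase: amber_phase, crimson_phase.
Via amber_phase — items with X before amber_phase: gold_phase, violet_phase.
Via crimson_phase — items with X before crimson_phase: gold_phase, violet_phase.
Union: gold_phase, violet_phase.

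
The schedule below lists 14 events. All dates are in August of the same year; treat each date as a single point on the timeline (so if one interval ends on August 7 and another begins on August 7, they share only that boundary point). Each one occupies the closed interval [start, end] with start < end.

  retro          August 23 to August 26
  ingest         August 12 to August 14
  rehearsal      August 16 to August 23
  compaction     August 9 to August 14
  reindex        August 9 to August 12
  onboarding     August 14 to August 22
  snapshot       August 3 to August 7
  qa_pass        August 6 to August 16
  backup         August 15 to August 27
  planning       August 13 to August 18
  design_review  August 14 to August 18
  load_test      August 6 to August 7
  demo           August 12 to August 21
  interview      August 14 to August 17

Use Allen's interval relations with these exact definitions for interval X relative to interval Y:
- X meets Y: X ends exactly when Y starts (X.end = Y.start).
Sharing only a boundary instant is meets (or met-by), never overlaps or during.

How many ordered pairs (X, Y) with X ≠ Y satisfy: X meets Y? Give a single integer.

Checking all 182 ordered pairs for relation 'meets'; matching pairs in alphabetical order:
(compaction, design_review): compaction meets design_review ✓
(compaction, interview): compaction meets interview ✓
(compaction, onboarding): compaction meets onboarding ✓
(ingest, design_review): ingest meets design_review ✓
(ingest, interview): ingest meets interview ✓
(ingest, onboarding): ingest meets onboarding ✓
(qa_pass, rehearsal): qa_pass meets rehearsal ✓
(rehearsal, retro): rehearsal meets retro ✓
(reindex, demo): reindex meets demo ✓
(reindex, ingest): reindex meets ingest ✓
Count: 10.

10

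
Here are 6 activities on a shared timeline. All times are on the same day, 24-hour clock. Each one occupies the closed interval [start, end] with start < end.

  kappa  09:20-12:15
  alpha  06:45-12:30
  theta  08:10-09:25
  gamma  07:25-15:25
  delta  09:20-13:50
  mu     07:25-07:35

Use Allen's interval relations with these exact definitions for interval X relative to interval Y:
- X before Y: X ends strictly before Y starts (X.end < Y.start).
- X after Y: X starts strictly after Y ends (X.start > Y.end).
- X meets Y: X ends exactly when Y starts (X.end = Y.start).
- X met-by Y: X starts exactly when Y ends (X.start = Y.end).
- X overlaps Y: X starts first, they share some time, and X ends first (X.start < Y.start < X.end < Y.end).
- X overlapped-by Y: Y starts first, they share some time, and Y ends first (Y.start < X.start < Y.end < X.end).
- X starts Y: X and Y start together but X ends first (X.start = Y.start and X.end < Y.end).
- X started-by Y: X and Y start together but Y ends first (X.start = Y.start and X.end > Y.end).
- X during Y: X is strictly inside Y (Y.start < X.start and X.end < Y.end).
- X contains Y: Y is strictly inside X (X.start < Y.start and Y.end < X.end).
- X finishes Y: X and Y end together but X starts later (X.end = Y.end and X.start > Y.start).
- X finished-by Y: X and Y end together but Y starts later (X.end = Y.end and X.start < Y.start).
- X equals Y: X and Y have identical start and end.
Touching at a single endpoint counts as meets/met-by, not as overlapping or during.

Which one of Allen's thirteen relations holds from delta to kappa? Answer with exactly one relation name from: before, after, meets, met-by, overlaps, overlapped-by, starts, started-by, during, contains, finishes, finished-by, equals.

delta = [09:20, 13:50]; kappa = [09:20, 12:15].
Compare endpoints: delta.start = kappa.start, delta.start < kappa.end, delta.end > kappa.start, delta.end > kappa.end.
That pattern is 'started-by'.

started-by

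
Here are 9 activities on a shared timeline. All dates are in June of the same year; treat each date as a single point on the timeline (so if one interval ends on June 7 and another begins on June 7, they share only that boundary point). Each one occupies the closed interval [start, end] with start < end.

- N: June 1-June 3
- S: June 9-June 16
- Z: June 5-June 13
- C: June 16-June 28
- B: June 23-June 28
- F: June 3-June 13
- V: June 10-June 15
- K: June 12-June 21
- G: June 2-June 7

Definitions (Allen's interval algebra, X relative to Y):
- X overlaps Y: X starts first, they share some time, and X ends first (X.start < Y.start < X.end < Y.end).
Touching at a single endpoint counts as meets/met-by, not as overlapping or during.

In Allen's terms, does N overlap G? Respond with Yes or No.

N = [June 1, June 3], G = [June 2, June 7].
Actual relation of N to G: overlaps.
Asked whether 'overlaps' holds → Yes.

Yes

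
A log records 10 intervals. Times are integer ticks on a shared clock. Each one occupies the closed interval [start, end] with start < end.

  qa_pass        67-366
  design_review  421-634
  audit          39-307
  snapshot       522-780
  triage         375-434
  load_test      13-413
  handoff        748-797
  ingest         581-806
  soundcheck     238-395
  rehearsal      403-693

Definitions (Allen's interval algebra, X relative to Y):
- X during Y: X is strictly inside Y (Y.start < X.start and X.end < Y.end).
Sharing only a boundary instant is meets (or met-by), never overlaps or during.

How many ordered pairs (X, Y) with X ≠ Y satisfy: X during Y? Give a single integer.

5

Checking all 90 ordered pairs for relation 'during'; matching pairs in alphabetical order:
(audit, load_test): audit during load_test ✓
(design_review, rehearsal): design_review during rehearsal ✓
(handoff, ingest): handoff during ingest ✓
(qa_pass, load_test): qa_pass during load_test ✓
(soundcheck, load_test): soundcheck during load_test ✓
Count: 5.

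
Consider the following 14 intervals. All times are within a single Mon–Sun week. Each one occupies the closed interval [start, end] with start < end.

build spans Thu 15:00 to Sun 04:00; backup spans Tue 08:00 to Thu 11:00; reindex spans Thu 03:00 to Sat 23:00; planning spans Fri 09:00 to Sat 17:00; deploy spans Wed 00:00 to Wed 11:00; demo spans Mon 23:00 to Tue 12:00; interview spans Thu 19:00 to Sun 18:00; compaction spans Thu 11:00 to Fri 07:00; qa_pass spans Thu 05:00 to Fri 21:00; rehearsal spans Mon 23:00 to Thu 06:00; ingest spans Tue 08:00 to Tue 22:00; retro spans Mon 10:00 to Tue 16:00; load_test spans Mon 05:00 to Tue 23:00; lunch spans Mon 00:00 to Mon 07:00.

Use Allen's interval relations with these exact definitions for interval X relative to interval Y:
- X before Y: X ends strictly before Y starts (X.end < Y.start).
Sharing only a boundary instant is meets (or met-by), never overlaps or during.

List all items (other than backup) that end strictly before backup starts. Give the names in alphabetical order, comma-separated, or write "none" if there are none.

lunch

Target backup = [Tue 08:00, Thu 11:00].
build [Thu 15:00, Sun 04:00] → after → no.
compaction [Thu 11:00, Fri 07:00] → met-by → no.
demo [Mon 23:00, Tue 12:00] → overlaps → no.
deploy [Wed 00:00, Wed 11:00] → during → no.
ingest [Tue 08:00, Tue 22:00] → starts → no.
interview [Thu 19:00, Sun 18:00] → after → no.
load_test [Mon 05:00, Tue 23:00] → overlaps → no.
lunch [Mon 00:00, Mon 07:00] → before → yes.
planning [Fri 09:00, Sat 17:00] → after → no.
qa_pass [Thu 05:00, Fri 21:00] → overlapped-by → no.
rehearsal [Mon 23:00, Thu 06:00] → overlaps → no.
reindex [Thu 03:00, Sat 23:00] → overlapped-by → no.
retro [Mon 10:00, Tue 16:00] → overlaps → no.
Result: lunch.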